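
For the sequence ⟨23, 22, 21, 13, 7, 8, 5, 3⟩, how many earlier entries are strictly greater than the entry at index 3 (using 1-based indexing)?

The element at index 3 is 21.
Elements before it: 23, 22
Those larger than 21: 23, 22

2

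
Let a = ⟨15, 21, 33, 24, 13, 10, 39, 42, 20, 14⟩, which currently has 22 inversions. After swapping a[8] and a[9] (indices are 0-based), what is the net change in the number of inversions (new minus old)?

Positions 8 and 9 hold 20 and 14; after swapping, the array is [15, 21, 33, 24, 13, 10, 39, 42, 14, 20].
Count, for each position, how many later elements it exceeds:
15: 3
21: 4
33: 5
24: 4
13: 1
10: 0
39: 2
42: 2
14: 0
20: 0
Sum: 3 + 4 + 5 + 4 + 1 + 0 + 2 + 2 + 0 + 0 = 21
Change: 21 − 22 = -1

-1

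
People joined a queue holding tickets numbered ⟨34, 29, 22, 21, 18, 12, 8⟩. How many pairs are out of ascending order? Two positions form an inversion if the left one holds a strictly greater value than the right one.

There are 21 out-of-order pairs.

Element-by-element contributions:
34 → 29, 22, 21, 18, 12, 8 → 6
29 → 22, 21, 18, 12, 8 → 5
22 → 21, 18, 12, 8 → 4
21 → 18, 12, 8 → 3
18 → 12, 8 → 2
12 → 8 → 1
8 → none → 0
Sum: 6 + 5 + 4 + 3 + 2 + 1 + 0 = 21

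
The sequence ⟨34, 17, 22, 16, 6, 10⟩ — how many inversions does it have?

13

Sweep left to right; for each value list the smaller values that follow it:
34 → 17, 22, 16, 6, 10 → 5
17 → 16, 6, 10 → 3
22 → 16, 6, 10 → 3
16 → 6, 10 → 2
6 → none → 0
10 → none → 0
Sum: 5 + 3 + 3 + 2 + 0 + 0 = 13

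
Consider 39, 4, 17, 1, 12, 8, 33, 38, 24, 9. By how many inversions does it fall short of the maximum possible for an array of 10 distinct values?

Maximum inversions for 10 distinct elements is C(10, 2) = 10·9/2 = 45.
Current inversions — for each element, count later smaller elements:
39: 9
4: 1
17: 4
1: 0
12: 2
8: 0
33: 2
38: 2
24: 1
9: 0
Current total: 9 + 1 + 4 + 0 + 2 + 0 + 2 + 2 + 1 + 0 = 21
Shortfall: 45 − 21 = 24

24 inversions short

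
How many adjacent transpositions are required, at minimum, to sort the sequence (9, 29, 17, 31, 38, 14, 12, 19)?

13

The minimum number of adjacent swaps to sort an array equals its inversion count, since every such swap removes exactly one inversion.
Count inversions — for each element, later elements that are smaller:
9: none → 0
29: 17, 14, 12, 19 → 4
17: 14, 12 → 2
31: 14, 12, 19 → 3
38: 14, 12, 19 → 3
14: 12 → 1
12: none → 0
19: none → 0
Total inversions: 0 + 4 + 2 + 3 + 3 + 1 + 0 + 0 = 13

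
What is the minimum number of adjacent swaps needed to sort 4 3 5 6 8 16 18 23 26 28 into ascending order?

1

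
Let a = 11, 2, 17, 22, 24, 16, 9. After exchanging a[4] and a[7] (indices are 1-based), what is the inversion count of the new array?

Inversions: 6

Positions 4 and 7 hold 22 and 9; after swapping, the array is [11, 2, 17, 9, 24, 16, 22].
Element-by-element contributions:
11: 2
2: 0
17: 2
9: 0
24: 2
16: 0
22: 0
Sum: 2 + 0 + 2 + 0 + 2 + 0 + 0 = 6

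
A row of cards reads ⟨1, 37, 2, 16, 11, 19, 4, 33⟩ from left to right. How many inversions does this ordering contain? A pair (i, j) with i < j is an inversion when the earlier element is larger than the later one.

10 inversions

Element-by-element contributions:
1: 0
37: 6
2: 0
16: 2
11: 1
19: 1
4: 0
33: 0
Sum: 0 + 6 + 0 + 2 + 1 + 1 + 0 + 0 = 10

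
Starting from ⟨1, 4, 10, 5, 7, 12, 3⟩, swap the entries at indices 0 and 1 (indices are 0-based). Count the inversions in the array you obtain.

Positions 0 and 1 hold 1 and 4; after swapping, the array is [4, 1, 10, 5, 7, 12, 3].
Element-by-element contributions:
4 → 1, 3 → 2
1 → none → 0
10 → 5, 7, 3 → 3
5 → 3 → 1
7 → 3 → 1
12 → 3 → 1
3 → none → 0
Sum: 2 + 0 + 3 + 1 + 1 + 1 + 0 = 8

8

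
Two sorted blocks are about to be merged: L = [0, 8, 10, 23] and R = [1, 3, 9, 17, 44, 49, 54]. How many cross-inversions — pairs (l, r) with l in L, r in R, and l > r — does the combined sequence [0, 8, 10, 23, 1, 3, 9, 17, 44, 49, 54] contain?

For each element r of the right run, count left-run elements greater than r:
r = 1: 8, 10, 23 → 3
r = 3: 8, 10, 23 → 3
r = 9: 10, 23 → 2
r = 17: 23 → 1
r = 44: none → 0
r = 49: none → 0
r = 54: none → 0
Cross-inversions: 3 + 3 + 2 + 1 + 0 + 0 + 0 = 9

There are 9 split inversions.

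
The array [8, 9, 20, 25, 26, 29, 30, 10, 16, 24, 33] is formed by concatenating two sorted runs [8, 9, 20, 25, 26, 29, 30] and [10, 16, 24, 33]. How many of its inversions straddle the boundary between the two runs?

For each element r of the right run, count left-run elements greater than r:
r = 10: 20, 25, 26, 29, 30 → 5
r = 16: 20, 25, 26, 29, 30 → 5
r = 24: 25, 26, 29, 30 → 4
r = 33: none → 0
Cross-inversions: 5 + 5 + 4 + 0 = 14

14 cross-inversions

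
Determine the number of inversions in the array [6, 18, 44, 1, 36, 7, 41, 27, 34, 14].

20

Sweep left to right; for each value list the smaller values that follow it:
6 → 1 → 1
18 → 1, 7, 14 → 3
44 → 1, 36, 7, 41, 27, 34, 14 → 7
1 → none → 0
36 → 7, 27, 34, 14 → 4
7 → none → 0
41 → 27, 34, 14 → 3
27 → 14 → 1
34 → 14 → 1
14 → none → 0
Sum: 1 + 3 + 7 + 0 + 4 + 0 + 3 + 1 + 1 + 0 = 20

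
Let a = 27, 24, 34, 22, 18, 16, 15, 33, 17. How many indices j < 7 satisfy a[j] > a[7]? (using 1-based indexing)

6 such elements

The element at index 7 is 15.
Elements before it: 27, 24, 34, 22, 18, 16
Those larger than 15: 27, 24, 34, 22, 18, 16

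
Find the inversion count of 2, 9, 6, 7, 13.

2 out-of-order pairs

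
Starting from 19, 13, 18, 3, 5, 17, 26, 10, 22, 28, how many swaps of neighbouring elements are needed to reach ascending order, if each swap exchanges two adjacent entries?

16 swaps

The minimum number of adjacent swaps to sort an array equals its inversion count, since every such swap removes exactly one inversion.
Count inversions — for each element, later elements that are smaller:
19: 13, 18, 3, 5, 17, 10 → 6
13: 3, 5, 10 → 3
18: 3, 5, 17, 10 → 4
3: none → 0
5: none → 0
17: 10 → 1
26: 10, 22 → 2
10: none → 0
22: none → 0
28: none → 0
Total inversions: 6 + 3 + 4 + 0 + 0 + 1 + 2 + 0 + 0 + 0 = 16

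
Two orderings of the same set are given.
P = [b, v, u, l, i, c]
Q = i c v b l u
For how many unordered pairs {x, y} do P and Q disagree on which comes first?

10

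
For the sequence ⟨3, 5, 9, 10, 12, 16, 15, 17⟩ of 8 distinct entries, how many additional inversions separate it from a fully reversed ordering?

27 inversions short

Maximum inversions for 8 distinct elements is C(8, 2) = 8·7/2 = 28.
Current inversions — for each element, count later smaller elements:
3: 0
5: 0
9: 0
10: 0
12: 0
16: 1
15: 0
17: 0
Current total: 0 + 0 + 0 + 0 + 0 + 1 + 0 + 0 = 1
Shortfall: 28 − 1 = 27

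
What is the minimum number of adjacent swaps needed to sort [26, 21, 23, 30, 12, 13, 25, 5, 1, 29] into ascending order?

28 adjacent swaps

Each adjacent swap fixes exactly one inversion, so the minimum swap count equals the number of inversions.
Count inversions — for each element, later elements that are smaller:
26: 21, 23, 12, 13, 25, 5, 1 → 7
21: 12, 13, 5, 1 → 4
23: 12, 13, 5, 1 → 4
30: 12, 13, 25, 5, 1, 29 → 6
12: 5, 1 → 2
13: 5, 1 → 2
25: 5, 1 → 2
5: 1 → 1
1: none → 0
29: none → 0
Total inversions: 7 + 4 + 4 + 6 + 2 + 2 + 2 + 1 + 0 + 0 = 28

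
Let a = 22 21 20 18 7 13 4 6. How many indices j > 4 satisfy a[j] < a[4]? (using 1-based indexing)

4

The element at index 4 is 18.
Elements after it: 7, 13, 4, 6
Those smaller than 18: 7, 13, 4, 6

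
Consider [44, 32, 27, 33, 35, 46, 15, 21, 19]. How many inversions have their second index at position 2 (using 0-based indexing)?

The element at index 2 is 27.
Elements before it: 44, 32
Those larger than 27: 44, 32

2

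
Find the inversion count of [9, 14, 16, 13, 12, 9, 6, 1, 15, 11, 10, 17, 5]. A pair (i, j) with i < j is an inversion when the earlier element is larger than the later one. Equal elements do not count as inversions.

45 inversions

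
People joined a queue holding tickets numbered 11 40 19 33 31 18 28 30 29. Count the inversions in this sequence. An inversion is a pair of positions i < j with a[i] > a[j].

Sweep left to right; for each value list the smaller values that follow it:
11: 0
40: 7
19: 1
33: 5
31: 4
18: 0
28: 0
30: 1
29: 0
Sum: 0 + 7 + 1 + 5 + 4 + 0 + 0 + 1 + 0 = 18

18 inversions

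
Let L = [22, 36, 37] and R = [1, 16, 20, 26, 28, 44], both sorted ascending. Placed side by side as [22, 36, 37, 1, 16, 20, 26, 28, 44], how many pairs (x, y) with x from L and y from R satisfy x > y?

Take each right-half value and tally the left-half values above it:
r = 1: 22, 36, 37 → 3
r = 16: 22, 36, 37 → 3
r = 20: 22, 36, 37 → 3
r = 26: 36, 37 → 2
r = 28: 36, 37 → 2
r = 44: none → 0
Cross-inversions: 3 + 3 + 3 + 2 + 2 + 0 = 13

Split inversions: 13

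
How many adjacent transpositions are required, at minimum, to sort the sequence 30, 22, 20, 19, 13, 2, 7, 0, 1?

The minimum number of adjacent swaps to sort an array equals its inversion count, since every such swap removes exactly one inversion.
Count inversions — for each element, later elements that are smaller:
30: 22, 20, 19, 13, 2, 7, 0, 1 → 8
22: 20, 19, 13, 2, 7, 0, 1 → 7
20: 19, 13, 2, 7, 0, 1 → 6
19: 13, 2, 7, 0, 1 → 5
13: 2, 7, 0, 1 → 4
2: 0, 1 → 2
7: 0, 1 → 2
0: none → 0
1: none → 0
Total inversions: 8 + 7 + 6 + 5 + 4 + 2 + 2 + 0 + 0 = 34

34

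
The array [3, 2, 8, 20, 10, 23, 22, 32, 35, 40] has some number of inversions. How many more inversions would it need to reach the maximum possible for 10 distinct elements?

42

Maximum inversions for 10 distinct elements is C(10, 2) = 10·9/2 = 45.
Current inversions — for each element, count later smaller elements:
3: 1
2: 0
8: 0
20: 1
10: 0
23: 1
22: 0
32: 0
35: 0
40: 0
Current total: 1 + 0 + 0 + 1 + 0 + 1 + 0 + 0 + 0 + 0 = 3
Shortfall: 45 − 3 = 42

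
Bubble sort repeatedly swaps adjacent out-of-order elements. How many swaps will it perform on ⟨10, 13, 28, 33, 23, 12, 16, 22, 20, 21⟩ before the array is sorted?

Swaps: 20

Minimum adjacent swaps = number of inversions (each swap of adjacent out-of-order elements removes one inversion and no swap can remove more).
Count inversions — for each element, later elements that are smaller:
10: none → 0
13: 12 → 1
28: 23, 12, 16, 22, 20, 21 → 6
33: 23, 12, 16, 22, 20, 21 → 6
23: 12, 16, 22, 20, 21 → 5
12: none → 0
16: none → 0
22: 20, 21 → 2
20: none → 0
21: none → 0
Total inversions: 0 + 1 + 6 + 6 + 5 + 0 + 0 + 2 + 0 + 0 = 20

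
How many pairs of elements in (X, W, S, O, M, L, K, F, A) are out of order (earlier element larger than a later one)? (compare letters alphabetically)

There are 36 inversions.

Count, for each position, how many later elements it exceeds:
X → W, S, O, M, L, K, F, A → 8
W → S, O, M, L, K, F, A → 7
S → O, M, L, K, F, A → 6
O → M, L, K, F, A → 5
M → L, K, F, A → 4
L → K, F, A → 3
K → F, A → 2
F → A → 1
A → none → 0
Sum: 8 + 7 + 6 + 5 + 4 + 3 + 2 + 1 + 0 = 36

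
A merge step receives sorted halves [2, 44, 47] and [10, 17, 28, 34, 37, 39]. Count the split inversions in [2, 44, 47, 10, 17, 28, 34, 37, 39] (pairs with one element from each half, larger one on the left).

12

For each element r of the right run, count left-run elements greater than r:
r = 10: 44, 47 → 2
r = 17: 44, 47 → 2
r = 28: 44, 47 → 2
r = 34: 44, 47 → 2
r = 37: 44, 47 → 2
r = 39: 44, 47 → 2
Cross-inversions: 2 + 2 + 2 + 2 + 2 + 2 = 12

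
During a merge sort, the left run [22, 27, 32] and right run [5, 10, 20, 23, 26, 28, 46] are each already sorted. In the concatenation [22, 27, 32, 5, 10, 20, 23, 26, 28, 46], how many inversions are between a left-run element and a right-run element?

Take each right-half value and tally the left-half values above it:
r = 5: 22, 27, 32 → 3
r = 10: 22, 27, 32 → 3
r = 20: 22, 27, 32 → 3
r = 23: 27, 32 → 2
r = 26: 27, 32 → 2
r = 28: 32 → 1
r = 46: none → 0
Cross-inversions: 3 + 3 + 3 + 2 + 2 + 1 + 0 = 14

14 cross-inversions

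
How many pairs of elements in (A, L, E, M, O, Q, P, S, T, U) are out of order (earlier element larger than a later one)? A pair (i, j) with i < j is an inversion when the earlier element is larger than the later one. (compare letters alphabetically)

2

Count, for each position, how many later elements it exceeds:
A: 0
L: 1
E: 0
M: 0
O: 0
Q: 1
P: 0
S: 0
T: 0
U: 0
Sum: 0 + 1 + 0 + 0 + 0 + 1 + 0 + 0 + 0 + 0 = 2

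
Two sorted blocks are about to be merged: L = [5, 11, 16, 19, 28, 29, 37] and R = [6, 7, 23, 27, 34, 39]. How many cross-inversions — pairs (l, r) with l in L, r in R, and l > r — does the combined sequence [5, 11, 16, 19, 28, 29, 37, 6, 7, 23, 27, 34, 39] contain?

19

For each element r of the right run, count left-run elements greater than r:
r = 6: 11, 16, 19, 28, 29, 37 → 6
r = 7: 11, 16, 19, 28, 29, 37 → 6
r = 23: 28, 29, 37 → 3
r = 27: 28, 29, 37 → 3
r = 34: 37 → 1
r = 39: none → 0
Cross-inversions: 6 + 6 + 3 + 3 + 1 + 0 = 19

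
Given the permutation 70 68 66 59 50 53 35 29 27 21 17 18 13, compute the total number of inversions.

Element-by-element contributions:
70 → 68, 66, 59, 50, 53, 35, 29, 27, 21, 17, 18, 13 → 12
68 → 66, 59, 50, 53, 35, 29, 27, 21, 17, 18, 13 → 11
66 → 59, 50, 53, 35, 29, 27, 21, 17, 18, 13 → 10
59 → 50, 53, 35, 29, 27, 21, 17, 18, 13 → 9
50 → 35, 29, 27, 21, 17, 18, 13 → 7
53 → 35, 29, 27, 21, 17, 18, 13 → 7
35 → 29, 27, 21, 17, 18, 13 → 6
29 → 27, 21, 17, 18, 13 → 5
27 → 21, 17, 18, 13 → 4
21 → 17, 18, 13 → 3
17 → 13 → 1
18 → 13 → 1
13 → none → 0
Sum: 12 + 11 + 10 + 9 + 7 + 7 + 6 + 5 + 4 + 3 + 1 + 1 + 0 = 76

76 out-of-order pairs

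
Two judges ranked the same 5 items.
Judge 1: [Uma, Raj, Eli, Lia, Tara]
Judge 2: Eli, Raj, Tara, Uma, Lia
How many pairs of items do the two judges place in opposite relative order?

5 discordant pairs

Assign each item its position (1..5) in the first ordering, then rewrite the second ordering as that position sequence:
positions: Uma→1, Raj→2, Eli→3, Lia→4, Tara→5
second ordering as positions: [3, 2, 5, 1, 4]
Discordant pairs = inversions in this position sequence.
3: 2, 1 → 2
2: 1 → 1
5: 1, 4 → 2
1: 0
4: 0
Total: 2 + 1 + 2 + 0 + 0 = 5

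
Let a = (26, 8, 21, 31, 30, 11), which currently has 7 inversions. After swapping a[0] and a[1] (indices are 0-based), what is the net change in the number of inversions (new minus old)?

-1

Positions 0 and 1 hold 26 and 8; after swapping, the array is [8, 26, 21, 31, 30, 11].
Count, for each position, how many later elements it exceeds:
8: 0
26: 2
21: 1
31: 2
30: 1
11: 0
Sum: 0 + 2 + 1 + 2 + 1 + 0 = 6
Change: 6 − 7 = -1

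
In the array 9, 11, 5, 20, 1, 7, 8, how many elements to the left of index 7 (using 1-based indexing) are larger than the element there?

The element at index 7 is 8.
Elements before it: 9, 11, 5, 20, 1, 7
Those larger than 8: 9, 11, 20

3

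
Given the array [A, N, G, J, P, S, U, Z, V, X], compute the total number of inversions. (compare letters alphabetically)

Count, for each position, how many later elements it exceeds:
A: 0
N: 2
G: 0
J: 0
P: 0
S: 0
U: 0
Z: 2
V: 0
X: 0
Sum: 0 + 2 + 0 + 0 + 0 + 0 + 0 + 2 + 0 + 0 = 4

4 inversions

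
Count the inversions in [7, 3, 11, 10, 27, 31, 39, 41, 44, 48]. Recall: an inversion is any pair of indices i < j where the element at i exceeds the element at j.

Inversions: 2

Count, for each position, how many later elements it exceeds:
7: 1
3: 0
11: 1
10: 0
27: 0
31: 0
39: 0
41: 0
44: 0
48: 0
Sum: 1 + 0 + 1 + 0 + 0 + 0 + 0 + 0 + 0 + 0 = 2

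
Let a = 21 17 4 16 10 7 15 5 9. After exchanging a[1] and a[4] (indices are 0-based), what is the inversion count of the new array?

There are 23 inversions.

Positions 1 and 4 hold 17 and 10; after swapping, the array is [21, 10, 4, 16, 17, 7, 15, 5, 9].
Sweep left to right; for each value list the smaller values that follow it:
21 → 10, 4, 16, 17, 7, 15, 5, 9 → 8
10 → 4, 7, 5, 9 → 4
4 → none → 0
16 → 7, 15, 5, 9 → 4
17 → 7, 15, 5, 9 → 4
7 → 5 → 1
15 → 5, 9 → 2
5 → none → 0
9 → none → 0
Sum: 8 + 4 + 0 + 4 + 4 + 1 + 2 + 0 + 0 = 23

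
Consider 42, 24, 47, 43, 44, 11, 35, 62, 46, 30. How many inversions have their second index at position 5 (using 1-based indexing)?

The element at index 5 is 44.
Elements before it: 42, 24, 47, 43
Those larger than 44: 47

1 such element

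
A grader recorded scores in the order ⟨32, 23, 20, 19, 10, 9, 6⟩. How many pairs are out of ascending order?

Count, for each position, how many later elements it exceeds:
32 → 23, 20, 19, 10, 9, 6 → 6
23 → 20, 19, 10, 9, 6 → 5
20 → 19, 10, 9, 6 → 4
19 → 10, 9, 6 → 3
10 → 9, 6 → 2
9 → 6 → 1
6 → none → 0
Sum: 6 + 5 + 4 + 3 + 2 + 1 + 0 = 21

21 inversions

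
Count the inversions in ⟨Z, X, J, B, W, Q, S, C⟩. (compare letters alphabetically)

20

Count, for each position, how many later elements it exceeds:
Z: 7
X: 6
J: 2
B: 0
W: 3
Q: 1
S: 1
C: 0
Sum: 7 + 6 + 2 + 0 + 3 + 1 + 1 + 0 = 20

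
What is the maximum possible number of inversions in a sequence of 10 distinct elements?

45

A reversed (strictly descending) arrangement makes every pair an inversion, giving C(10, 2) inversions.
C(10, 2) = 10·9/2 = 45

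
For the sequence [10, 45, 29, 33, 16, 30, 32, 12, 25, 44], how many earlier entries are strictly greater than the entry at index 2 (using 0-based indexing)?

1

The element at index 2 is 29.
Elements before it: 10, 45
Those larger than 29: 45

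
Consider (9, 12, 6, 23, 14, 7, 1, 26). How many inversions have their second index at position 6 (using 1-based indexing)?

4

The element at index 6 is 7.
Elements before it: 9, 12, 6, 23, 14
Those larger than 7: 9, 12, 23, 14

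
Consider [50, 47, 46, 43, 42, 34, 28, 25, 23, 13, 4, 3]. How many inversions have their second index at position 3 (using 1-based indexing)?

The element at index 3 is 46.
Elements before it: 50, 47
Those larger than 46: 50, 47

2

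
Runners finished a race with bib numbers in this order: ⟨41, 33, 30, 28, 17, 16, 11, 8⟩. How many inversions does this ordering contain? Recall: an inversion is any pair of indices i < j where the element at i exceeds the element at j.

Sweep left to right; for each value list the smaller values that follow it:
41: 7
33: 6
30: 5
28: 4
17: 3
16: 2
11: 1
8: 0
Sum: 7 + 6 + 5 + 4 + 3 + 2 + 1 + 0 = 28

28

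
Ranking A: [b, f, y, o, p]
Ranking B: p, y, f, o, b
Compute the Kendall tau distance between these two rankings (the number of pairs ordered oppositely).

There are 8 discordant pairs.

Assign each item its position (1..5) in the first ordering, then rewrite the second ordering as that position sequence:
positions: b→1, f→2, y→3, o→4, p→5
second ordering as positions: [5, 3, 2, 4, 1]
Discordant pairs = inversions in this position sequence.
5: 3, 2, 4, 1 → 4
3: 2, 1 → 2
2: 1 → 1
4: 1 → 1
1: 0
Total: 4 + 2 + 1 + 1 + 0 = 8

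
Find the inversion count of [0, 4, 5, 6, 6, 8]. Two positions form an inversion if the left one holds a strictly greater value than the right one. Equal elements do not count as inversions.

There are 0 out-of-order pairs.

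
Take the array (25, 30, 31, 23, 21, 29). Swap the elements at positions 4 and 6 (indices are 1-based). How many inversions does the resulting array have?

Positions 4 and 6 hold 23 and 29; after swapping, the array is [25, 30, 31, 29, 21, 23].
Element-by-element contributions:
25: 2
30: 3
31: 3
29: 2
21: 0
23: 0
Sum: 2 + 3 + 3 + 2 + 0 + 0 = 10

10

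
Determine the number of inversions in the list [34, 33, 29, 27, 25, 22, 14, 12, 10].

36

Sweep left to right; for each value list the smaller values that follow it:
34 → 33, 29, 27, 25, 22, 14, 12, 10 → 8
33 → 29, 27, 25, 22, 14, 12, 10 → 7
29 → 27, 25, 22, 14, 12, 10 → 6
27 → 25, 22, 14, 12, 10 → 5
25 → 22, 14, 12, 10 → 4
22 → 14, 12, 10 → 3
14 → 12, 10 → 2
12 → 10 → 1
10 → none → 0
Sum: 8 + 7 + 6 + 5 + 4 + 3 + 2 + 1 + 0 = 36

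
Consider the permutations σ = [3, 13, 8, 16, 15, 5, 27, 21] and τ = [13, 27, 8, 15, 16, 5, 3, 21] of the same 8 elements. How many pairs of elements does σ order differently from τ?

Assign each item its position (1..8) in the first ordering, then rewrite the second ordering as that position sequence:
positions: 3→1, 13→2, 8→3, 16→4, 15→5, 5→6, 27→7, 21→8
second ordering as positions: [2, 7, 3, 5, 4, 6, 1, 8]
Discordant pairs = inversions in this position sequence.
2: 1 → 1
7: 3, 5, 4, 6, 1 → 5
3: 1 → 1
5: 4, 1 → 2
4: 1 → 1
6: 1 → 1
1: 0
8: 0
Total: 1 + 5 + 1 + 2 + 1 + 1 + 0 + 0 = 11

11 discordant pairs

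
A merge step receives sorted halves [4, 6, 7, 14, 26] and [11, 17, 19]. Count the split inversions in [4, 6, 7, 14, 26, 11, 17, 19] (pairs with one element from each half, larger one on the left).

Count, for every r in R, how many entries of L exceed r:
r = 11: 14, 26 → 2
r = 17: 26 → 1
r = 19: 26 → 1
Cross-inversions: 2 + 1 + 1 = 4

4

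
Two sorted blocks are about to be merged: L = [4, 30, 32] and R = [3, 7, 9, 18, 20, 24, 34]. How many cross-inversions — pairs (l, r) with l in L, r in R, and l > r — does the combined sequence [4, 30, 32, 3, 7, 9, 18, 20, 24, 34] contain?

There are 13 split inversions.

For each element r of the right run, count left-run elements greater than r:
r = 3: 4, 30, 32 → 3
r = 7: 30, 32 → 2
r = 9: 30, 32 → 2
r = 18: 30, 32 → 2
r = 20: 30, 32 → 2
r = 24: 30, 32 → 2
r = 34: none → 0
Cross-inversions: 3 + 2 + 2 + 2 + 2 + 2 + 0 = 13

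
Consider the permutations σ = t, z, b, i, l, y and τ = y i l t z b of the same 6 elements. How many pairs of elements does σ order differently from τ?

Assign each item its position (1..6) in the first ordering, then rewrite the second ordering as that position sequence:
positions: t→1, z→2, b→3, i→4, l→5, y→6
second ordering as positions: [6, 4, 5, 1, 2, 3]
Discordant pairs = inversions in this position sequence.
6: 4, 5, 1, 2, 3 → 5
4: 1, 2, 3 → 3
5: 1, 2, 3 → 3
1: 0
2: 0
3: 0
Total: 5 + 3 + 3 + 0 + 0 + 0 = 11

11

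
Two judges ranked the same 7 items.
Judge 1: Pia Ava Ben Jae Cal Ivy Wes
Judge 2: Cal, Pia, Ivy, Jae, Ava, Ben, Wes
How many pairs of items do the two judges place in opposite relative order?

There are 9 discordant pairs.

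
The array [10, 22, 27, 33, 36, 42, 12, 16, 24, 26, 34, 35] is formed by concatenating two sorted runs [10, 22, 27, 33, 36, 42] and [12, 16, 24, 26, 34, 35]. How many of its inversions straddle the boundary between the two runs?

22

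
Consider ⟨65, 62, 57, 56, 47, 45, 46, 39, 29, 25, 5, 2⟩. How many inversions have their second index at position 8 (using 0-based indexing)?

The element at index 8 is 29.
Elements before it: 65, 62, 57, 56, 47, 45, 46, 39
Those larger than 29: 65, 62, 57, 56, 47, 45, 46, 39

8 such elements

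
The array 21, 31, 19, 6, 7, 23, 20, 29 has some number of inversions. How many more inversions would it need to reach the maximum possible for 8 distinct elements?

Maximum inversions for 8 distinct elements is C(8, 2) = 8·7/2 = 28.
Current inversions — for each element, count later smaller elements:
21: 4
31: 6
19: 2
6: 0
7: 0
23: 1
20: 0
29: 0
Current total: 4 + 6 + 2 + 0 + 0 + 1 + 0 + 0 = 13
Shortfall: 28 − 13 = 15

15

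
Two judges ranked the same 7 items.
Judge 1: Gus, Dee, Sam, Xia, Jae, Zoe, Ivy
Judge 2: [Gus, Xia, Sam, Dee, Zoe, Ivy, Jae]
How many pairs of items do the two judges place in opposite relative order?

5 discordant pairs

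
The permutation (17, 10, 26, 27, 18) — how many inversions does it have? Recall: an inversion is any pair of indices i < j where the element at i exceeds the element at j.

Count, for each position, how many later elements it exceeds:
17: 1
10: 0
26: 1
27: 1
18: 0
Sum: 1 + 0 + 1 + 1 + 0 = 3

3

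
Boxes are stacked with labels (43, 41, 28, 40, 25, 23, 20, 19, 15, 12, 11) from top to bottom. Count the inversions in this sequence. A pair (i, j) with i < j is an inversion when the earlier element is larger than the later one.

Out-of-order pairs: 54

For each element, count later entries that are smaller:
43 → 41, 28, 40, 25, 23, 20, 19, 15, 12, 11 → 10
41 → 28, 40, 25, 23, 20, 19, 15, 12, 11 → 9
28 → 25, 23, 20, 19, 15, 12, 11 → 7
40 → 25, 23, 20, 19, 15, 12, 11 → 7
25 → 23, 20, 19, 15, 12, 11 → 6
23 → 20, 19, 15, 12, 11 → 5
20 → 19, 15, 12, 11 → 4
19 → 15, 12, 11 → 3
15 → 12, 11 → 2
12 → 11 → 1
11 → none → 0
Sum: 10 + 9 + 7 + 7 + 6 + 5 + 4 + 3 + 2 + 1 + 0 = 54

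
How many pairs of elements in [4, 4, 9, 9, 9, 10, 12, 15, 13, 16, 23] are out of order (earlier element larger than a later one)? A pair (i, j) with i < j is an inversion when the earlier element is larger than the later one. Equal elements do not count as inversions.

1

Count, for each position, how many later elements it exceeds:
4: 0
4: 0
9: 0
9: 0
9: 0
10: 0
12: 0
15: 1
13: 0
16: 0
23: 0
Sum: 0 + 0 + 0 + 0 + 0 + 0 + 0 + 1 + 0 + 0 + 0 = 1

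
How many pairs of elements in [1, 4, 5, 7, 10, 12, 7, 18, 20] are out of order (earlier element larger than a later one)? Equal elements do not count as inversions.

2 out-of-order pairs

For each element, count later entries that are smaller:
1: 0
4: 0
5: 0
7: 0
10: 1
12: 1
7: 0
18: 0
20: 0
Sum: 0 + 0 + 0 + 0 + 1 + 1 + 0 + 0 + 0 = 2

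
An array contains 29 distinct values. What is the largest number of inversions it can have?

406

A reversed (strictly descending) arrangement makes every pair an inversion, giving C(29, 2) inversions.
C(29, 2) = 29·28/2 = 406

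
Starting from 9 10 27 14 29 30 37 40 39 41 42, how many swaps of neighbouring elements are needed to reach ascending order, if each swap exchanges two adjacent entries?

2

Each adjacent swap fixes exactly one inversion, so the minimum swap count equals the number of inversions.
Count inversions — for each element, later elements that are smaller:
9: none → 0
10: none → 0
27: 14 → 1
14: none → 0
29: none → 0
30: none → 0
37: none → 0
40: 39 → 1
39: none → 0
41: none → 0
42: none → 0
Total inversions: 0 + 0 + 1 + 0 + 0 + 0 + 0 + 1 + 0 + 0 + 0 = 2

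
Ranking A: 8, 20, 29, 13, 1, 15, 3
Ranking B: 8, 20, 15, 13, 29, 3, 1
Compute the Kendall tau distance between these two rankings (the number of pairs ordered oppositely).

Assign each item its position (1..7) in the first ordering, then rewrite the second ordering as that position sequence:
positions: 8→1, 20→2, 29→3, 13→4, 1→5, 15→6, 3→7
second ordering as positions: [1, 2, 6, 4, 3, 7, 5]
Discordant pairs = inversions in this position sequence.
1: 0
2: 0
6: 4, 3, 5 → 3
4: 3 → 1
3: 0
7: 5 → 1
5: 0
Total: 0 + 0 + 3 + 1 + 0 + 1 + 0 = 5

Discordant pairs: 5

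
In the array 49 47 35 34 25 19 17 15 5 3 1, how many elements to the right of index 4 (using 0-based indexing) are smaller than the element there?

The element at index 4 is 25.
Elements after it: 19, 17, 15, 5, 3, 1
Those smaller than 25: 19, 17, 15, 5, 3, 1

6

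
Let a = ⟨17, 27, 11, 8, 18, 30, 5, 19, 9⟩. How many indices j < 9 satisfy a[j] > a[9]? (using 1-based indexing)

6

The element at index 9 is 9.
Elements before it: 17, 27, 11, 8, 18, 30, 5, 19
Those larger than 9: 17, 27, 11, 18, 30, 19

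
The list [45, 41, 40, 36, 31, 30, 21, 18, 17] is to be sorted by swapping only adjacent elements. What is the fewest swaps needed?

Each adjacent swap fixes exactly one inversion, so the minimum swap count equals the number of inversions.
Count inversions — for each element, later elements that are smaller:
45: 41, 40, 36, 31, 30, 21, 18, 17 → 8
41: 40, 36, 31, 30, 21, 18, 17 → 7
40: 36, 31, 30, 21, 18, 17 → 6
36: 31, 30, 21, 18, 17 → 5
31: 30, 21, 18, 17 → 4
30: 21, 18, 17 → 3
21: 18, 17 → 2
18: 17 → 1
17: none → 0
Total inversions: 8 + 7 + 6 + 5 + 4 + 3 + 2 + 1 + 0 = 36

36 swaps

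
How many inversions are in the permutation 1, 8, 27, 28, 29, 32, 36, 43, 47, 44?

Element-by-element contributions:
1 → none → 0
8 → none → 0
27 → none → 0
28 → none → 0
29 → none → 0
32 → none → 0
36 → none → 0
43 → none → 0
47 → 44 → 1
44 → none → 0
Sum: 0 + 0 + 0 + 0 + 0 + 0 + 0 + 0 + 1 + 0 = 1

1 inversion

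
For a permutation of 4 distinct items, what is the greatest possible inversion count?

There are 6 inversions.

A reversed (strictly descending) arrangement makes every pair an inversion, giving C(4, 2) inversions.
C(4, 2) = 4·3/2 = 6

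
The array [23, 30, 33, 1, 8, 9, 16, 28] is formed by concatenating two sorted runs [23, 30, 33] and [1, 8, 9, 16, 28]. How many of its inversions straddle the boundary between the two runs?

Count, for every r in R, how many entries of L exceed r:
r = 1: 23, 30, 33 → 3
r = 8: 23, 30, 33 → 3
r = 9: 23, 30, 33 → 3
r = 16: 23, 30, 33 → 3
r = 28: 30, 33 → 2
Cross-inversions: 3 + 3 + 3 + 3 + 2 = 14

14 cross-inversions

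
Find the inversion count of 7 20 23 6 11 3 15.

Inversions: 12

Listing every pair i<j with a[i]>a[j] (using 0-based positions):
(0,3): 7 > 6
(0,5): 7 > 3
(1,3): 20 > 6
(1,4): 20 > 11
(1,5): 20 > 3
(1,6): 20 > 15
(2,3): 23 > 6
(2,4): 23 > 11
(2,5): 23 > 3
(2,6): 23 > 15
(3,5): 6 > 3
(4,5): 11 > 3
That's 12 pairs.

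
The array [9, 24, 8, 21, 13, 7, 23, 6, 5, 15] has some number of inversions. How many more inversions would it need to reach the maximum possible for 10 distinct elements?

16

Maximum inversions for 10 distinct elements is C(10, 2) = 10·9/2 = 45.
Current inversions — for each element, count later smaller elements:
9: 4
24: 8
8: 3
21: 5
13: 3
7: 2
23: 3
6: 1
5: 0
15: 0
Current total: 4 + 8 + 3 + 5 + 3 + 2 + 3 + 1 + 0 + 0 = 29
Shortfall: 45 − 29 = 16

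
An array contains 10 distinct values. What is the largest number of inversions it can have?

45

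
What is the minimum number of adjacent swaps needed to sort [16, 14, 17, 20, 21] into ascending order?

The minimum number of adjacent swaps to sort an array equals its inversion count, since every such swap removes exactly one inversion.
Count inversions — for each element, later elements that are smaller:
16: 14 → 1
14: none → 0
17: none → 0
20: none → 0
21: none → 0
Total inversions: 1 + 0 + 0 + 0 + 0 = 1

1 adjacent swap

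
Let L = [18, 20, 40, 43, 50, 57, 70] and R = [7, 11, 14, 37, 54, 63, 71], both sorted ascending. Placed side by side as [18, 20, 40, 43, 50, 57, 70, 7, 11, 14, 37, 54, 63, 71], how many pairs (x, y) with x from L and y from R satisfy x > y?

29 split inversions

Count, for every r in R, how many entries of L exceed r:
r = 7: 18, 20, 40, 43, 50, 57, 70 → 7
r = 11: 18, 20, 40, 43, 50, 57, 70 → 7
r = 14: 18, 20, 40, 43, 50, 57, 70 → 7
r = 37: 40, 43, 50, 57, 70 → 5
r = 54: 57, 70 → 2
r = 63: 70 → 1
r = 71: none → 0
Cross-inversions: 7 + 7 + 7 + 5 + 2 + 1 + 0 = 29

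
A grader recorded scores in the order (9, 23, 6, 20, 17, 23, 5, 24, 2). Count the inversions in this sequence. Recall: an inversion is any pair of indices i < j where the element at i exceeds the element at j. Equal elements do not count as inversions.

Element-by-element contributions:
9 → 6, 5, 2 → 3
23 → 6, 20, 17, 5, 2 → 5
6 → 5, 2 → 2
20 → 17, 5, 2 → 3
17 → 5, 2 → 2
23 → 5, 2 → 2
5 → 2 → 1
24 → 2 → 1
2 → none → 0
Sum: 3 + 5 + 2 + 3 + 2 + 2 + 1 + 1 + 0 = 19

Out-of-order pairs: 19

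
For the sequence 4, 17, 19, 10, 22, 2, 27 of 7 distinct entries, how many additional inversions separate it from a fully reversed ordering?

14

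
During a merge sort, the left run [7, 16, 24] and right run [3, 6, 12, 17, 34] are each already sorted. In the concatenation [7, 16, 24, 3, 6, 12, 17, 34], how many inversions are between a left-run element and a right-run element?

For each element r of the right run, count left-run elements greater than r:
r = 3: 7, 16, 24 → 3
r = 6: 7, 16, 24 → 3
r = 12: 16, 24 → 2
r = 17: 24 → 1
r = 34: none → 0
Cross-inversions: 3 + 3 + 2 + 1 + 0 = 9

Cross-inversions: 9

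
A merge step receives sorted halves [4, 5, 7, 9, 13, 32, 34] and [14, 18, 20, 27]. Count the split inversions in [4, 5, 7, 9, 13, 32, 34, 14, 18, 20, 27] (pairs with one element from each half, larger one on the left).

8

Count, for every r in R, how many entries of L exceed r:
r = 14: 32, 34 → 2
r = 18: 32, 34 → 2
r = 20: 32, 34 → 2
r = 27: 32, 34 → 2
Cross-inversions: 2 + 2 + 2 + 2 = 8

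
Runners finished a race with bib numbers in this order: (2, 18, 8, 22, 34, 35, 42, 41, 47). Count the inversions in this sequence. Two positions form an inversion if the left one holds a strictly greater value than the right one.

Count, for each position, how many later elements it exceeds:
2 → none → 0
18 → 8 → 1
8 → none → 0
22 → none → 0
34 → none → 0
35 → none → 0
42 → 41 → 1
41 → none → 0
47 → none → 0
Sum: 0 + 1 + 0 + 0 + 0 + 0 + 1 + 0 + 0 = 2

There are 2 inversions.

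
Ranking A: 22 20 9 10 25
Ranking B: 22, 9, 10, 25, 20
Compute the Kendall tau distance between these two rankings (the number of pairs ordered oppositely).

Assign each item its position (1..5) in the first ordering, then rewrite the second ordering as that position sequence:
positions: 22→1, 20→2, 9→3, 10→4, 25→5
second ordering as positions: [1, 3, 4, 5, 2]
Discordant pairs = inversions in this position sequence.
1: 0
3: 2 → 1
4: 2 → 1
5: 2 → 1
2: 0
Total: 0 + 1 + 1 + 1 + 0 = 3

Discordant pairs: 3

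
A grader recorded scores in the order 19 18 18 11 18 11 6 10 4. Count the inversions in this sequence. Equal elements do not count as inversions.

30 inversions

For each element, count later entries that are smaller:
19: 8
18: 5
18: 5
11: 3
18: 4
11: 3
6: 1
10: 1
4: 0
Sum: 8 + 5 + 5 + 3 + 4 + 3 + 1 + 1 + 0 = 30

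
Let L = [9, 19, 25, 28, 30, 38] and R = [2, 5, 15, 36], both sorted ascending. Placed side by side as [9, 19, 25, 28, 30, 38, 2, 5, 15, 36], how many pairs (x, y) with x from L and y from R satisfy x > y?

18 cross-inversions

For each element r of the right run, count left-run elements greater than r:
r = 2: 9, 19, 25, 28, 30, 38 → 6
r = 5: 9, 19, 25, 28, 30, 38 → 6
r = 15: 19, 25, 28, 30, 38 → 5
r = 36: 38 → 1
Cross-inversions: 6 + 6 + 5 + 1 = 18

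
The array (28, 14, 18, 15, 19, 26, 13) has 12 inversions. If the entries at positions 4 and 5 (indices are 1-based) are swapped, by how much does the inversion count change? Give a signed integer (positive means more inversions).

+1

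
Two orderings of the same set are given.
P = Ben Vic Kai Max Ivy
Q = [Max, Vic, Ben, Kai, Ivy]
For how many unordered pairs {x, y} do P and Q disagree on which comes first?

Assign each item its position (1..5) in the first ordering, then rewrite the second ordering as that position sequence:
positions: Ben→1, Vic→2, Kai→3, Max→4, Ivy→5
second ordering as positions: [4, 2, 1, 3, 5]
Discordant pairs = inversions in this position sequence.
4: 2, 1, 3 → 3
2: 1 → 1
1: 0
3: 0
5: 0
Total: 3 + 1 + 0 + 0 + 0 = 4

4 disagreeing pairs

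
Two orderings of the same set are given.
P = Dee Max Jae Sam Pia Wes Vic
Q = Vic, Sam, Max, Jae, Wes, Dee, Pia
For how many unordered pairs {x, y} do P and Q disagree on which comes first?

13

Assign each item its position (1..7) in the first ordering, then rewrite the second ordering as that position sequence:
positions: Dee→1, Max→2, Jae→3, Sam→4, Pia→5, Wes→6, Vic→7
second ordering as positions: [7, 4, 2, 3, 6, 1, 5]
Discordant pairs = inversions in this position sequence.
7: 4, 2, 3, 6, 1, 5 → 6
4: 2, 3, 1 → 3
2: 1 → 1
3: 1 → 1
6: 1, 5 → 2
1: 0
5: 0
Total: 6 + 3 + 1 + 1 + 2 + 0 + 0 = 13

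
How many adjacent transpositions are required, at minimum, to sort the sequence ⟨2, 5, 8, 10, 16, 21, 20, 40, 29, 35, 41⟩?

3 adjacent swaps

Minimum adjacent swaps = number of inversions (each swap of adjacent out-of-order elements removes one inversion and no swap can remove more).
Count inversions — for each element, later elements that are smaller:
2: none → 0
5: none → 0
8: none → 0
10: none → 0
16: none → 0
21: 20 → 1
20: none → 0
40: 29, 35 → 2
29: none → 0
35: none → 0
41: none → 0
Total inversions: 0 + 0 + 0 + 0 + 0 + 1 + 0 + 2 + 0 + 0 + 0 = 3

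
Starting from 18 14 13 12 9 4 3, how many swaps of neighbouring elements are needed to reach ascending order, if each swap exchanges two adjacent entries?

Each adjacent swap fixes exactly one inversion, so the minimum swap count equals the number of inversions.
Count inversions — for each element, later elements that are smaller:
18: 14, 13, 12, 9, 4, 3 → 6
14: 13, 12, 9, 4, 3 → 5
13: 12, 9, 4, 3 → 4
12: 9, 4, 3 → 3
9: 4, 3 → 2
4: 3 → 1
3: none → 0
Total inversions: 6 + 5 + 4 + 3 + 2 + 1 + 0 = 21

21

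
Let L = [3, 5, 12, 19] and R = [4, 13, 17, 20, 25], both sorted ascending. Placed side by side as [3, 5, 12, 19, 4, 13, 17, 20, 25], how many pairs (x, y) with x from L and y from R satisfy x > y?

Count, for every r in R, how many entries of L exceed r:
r = 4: 5, 12, 19 → 3
r = 13: 19 → 1
r = 17: 19 → 1
r = 20: none → 0
r = 25: none → 0
Cross-inversions: 3 + 1 + 1 + 0 + 0 = 5

5 split inversions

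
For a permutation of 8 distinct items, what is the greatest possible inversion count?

There are 28 inversions.

A reversed (strictly descending) arrangement makes every pair an inversion, giving C(8, 2) inversions.
C(8, 2) = 8·7/2 = 28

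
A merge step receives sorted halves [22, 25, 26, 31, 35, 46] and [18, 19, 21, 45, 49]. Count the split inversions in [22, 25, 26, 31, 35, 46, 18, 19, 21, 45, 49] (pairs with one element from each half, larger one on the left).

19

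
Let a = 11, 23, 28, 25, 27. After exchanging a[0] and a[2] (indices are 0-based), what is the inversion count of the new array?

5

Positions 0 and 2 hold 11 and 28; after swapping, the array is [28, 23, 11, 25, 27].
Element-by-element contributions:
28: 4
23: 1
11: 0
25: 0
27: 0
Sum: 4 + 1 + 0 + 0 + 0 = 5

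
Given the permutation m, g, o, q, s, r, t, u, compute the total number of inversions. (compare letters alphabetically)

2

Sweep left to right; for each value list the smaller values that follow it:
m → g → 1
g → none → 0
o → none → 0
q → none → 0
s → r → 1
r → none → 0
t → none → 0
u → none → 0
Sum: 1 + 0 + 0 + 0 + 1 + 0 + 0 + 0 = 2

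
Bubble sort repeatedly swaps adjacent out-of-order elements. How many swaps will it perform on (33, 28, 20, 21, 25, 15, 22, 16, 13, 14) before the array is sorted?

The minimum number of adjacent swaps to sort an array equals its inversion count, since every such swap removes exactly one inversion.
Count inversions — for each element, later elements that are smaller:
33: 28, 20, 21, 25, 15, 22, 16, 13, 14 → 9
28: 20, 21, 25, 15, 22, 16, 13, 14 → 8
20: 15, 16, 13, 14 → 4
21: 15, 16, 13, 14 → 4
25: 15, 22, 16, 13, 14 → 5
15: 13, 14 → 2
22: 16, 13, 14 → 3
16: 13, 14 → 2
13: none → 0
14: none → 0
Total inversions: 9 + 8 + 4 + 4 + 5 + 2 + 3 + 2 + 0 + 0 = 37

Adjacent swaps: 37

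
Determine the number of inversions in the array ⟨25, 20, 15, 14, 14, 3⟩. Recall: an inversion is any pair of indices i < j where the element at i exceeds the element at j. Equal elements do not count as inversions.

Count, for each position, how many later elements it exceeds:
25 → 20, 15, 14, 14, 3 → 5
20 → 15, 14, 14, 3 → 4
15 → 14, 14, 3 → 3
14 → 3 → 1
14 → 3 → 1
3 → none → 0
Sum: 5 + 4 + 3 + 1 + 1 + 0 = 14

14 inversions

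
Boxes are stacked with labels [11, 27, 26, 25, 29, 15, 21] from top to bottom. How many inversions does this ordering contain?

Sweep left to right; for each value list the smaller values that follow it:
11 → none → 0
27 → 26, 25, 15, 21 → 4
26 → 25, 15, 21 → 3
25 → 15, 21 → 2
29 → 15, 21 → 2
15 → none → 0
21 → none → 0
Sum: 0 + 4 + 3 + 2 + 2 + 0 + 0 = 11

11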